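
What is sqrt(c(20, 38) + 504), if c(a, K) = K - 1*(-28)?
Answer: sqrt(570) ≈ 23.875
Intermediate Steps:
c(a, K) = 28 + K (c(a, K) = K + 28 = 28 + K)
sqrt(c(20, 38) + 504) = sqrt((28 + 38) + 504) = sqrt(66 + 504) = sqrt(570)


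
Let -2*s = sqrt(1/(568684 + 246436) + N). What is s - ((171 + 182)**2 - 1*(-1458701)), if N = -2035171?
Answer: -1583310 - I*sqrt(84513097889265455)/407560 ≈ -1.5833e+6 - 713.3*I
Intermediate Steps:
s = -I*sqrt(84513097889265455)/407560 (s = -sqrt(1/(568684 + 246436) - 2035171)/2 = -sqrt(1/815120 - 2035171)/2 = -I*sqrt(84513097889265455)/407560 ≈ -713.3*I)
s - ((171 + 182)**2 - 1*(-1458701)) = -I*sqrt(84513097889265455)/407560 - ((171 + 182)**2 - 1*(-1458701)) = -I*sqrt(84513097889265455)/407560 - (353**2 + 1458701) = -I*sqrt(84513097889265455)/407560 - (124609 + 1458701) = -I*sqrt(84513097889265455)/407560 - 1*1583310 = -I*sqrt(84513097889265455)/407560 - 1583310 = -1583310 - I*sqrt(84513097889265455)/407560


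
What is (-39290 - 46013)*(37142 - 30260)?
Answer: -587055246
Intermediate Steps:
(-39290 - 46013)*(37142 - 30260) = -85303*6882 = -587055246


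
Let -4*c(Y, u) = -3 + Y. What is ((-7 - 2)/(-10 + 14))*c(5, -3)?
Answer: 9/8 ≈ 1.1250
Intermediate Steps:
c(Y, u) = 3/4 - Y/4 (c(Y, u) = -(-3 + Y)/4 = 3/4 - Y/4)
((-7 - 2)/(-10 + 14))*c(5, -3) = ((-7 - 2)/(-10 + 14))*(3/4 - 1/4*5) = (-9/4)*(3/4 - 5/4) = -9*1/4*(-1/2) = -9/4*(-1/2) = 9/8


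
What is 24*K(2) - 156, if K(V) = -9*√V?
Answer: -156 - 216*√2 ≈ -461.47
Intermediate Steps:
24*K(2) - 156 = 24*(-9*√2) - 156 = -216*√2 - 156 = -156 - 216*√2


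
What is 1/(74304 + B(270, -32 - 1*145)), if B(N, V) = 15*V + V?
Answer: 1/71472 ≈ 1.3991e-5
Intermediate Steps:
B(N, V) = 16*V
1/(74304 + B(270, -32 - 1*145)) = 1/(74304 + 16*(-32 - 1*145)) = 1/(74304 + 16*(-32 - 145)) = 1/(74304 + 16*(-177)) = 1/(74304 - 2832) = 1/71472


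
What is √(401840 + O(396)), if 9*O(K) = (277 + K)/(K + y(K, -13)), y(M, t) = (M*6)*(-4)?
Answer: √8333725835171/4554 ≈ 633.91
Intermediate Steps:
y(M, t) = -24*M (y(M, t) = (6*M)*(-4) = -24*M)
O(K) = -(277 + K)/(207*K) (O(K) = ((277 + K)/(K - 24*K))/9 = ((277 + K)/((-23*K)))/9 = ((277 + K)*(-1/(23*K)))/9 = (-(277 + K)/(23*K))/9 = -(277 + K)/(207*K))
√(401840 + O(396)) = √(401840 + (1/207)*(-277 - 1*396)/396) = √(401840 + (1/207)*(1/396)*(-277 - 396)) = √(401840 + (1/207)*(1/396)*(-673)) = √(401840 - 673/81972) = √(32939627807/81972) = √8333725835171/4554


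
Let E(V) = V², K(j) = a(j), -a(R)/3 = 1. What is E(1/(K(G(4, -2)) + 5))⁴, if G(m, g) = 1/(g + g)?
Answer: 1/256 ≈ 0.0039063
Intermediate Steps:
a(R) = -3 (a(R) = -3*1 = -3)
G(m, g) = 1/(2*g)
K(j) = -3
E(1/(K(G(4, -2)) + 5))⁴ = ((1/(-3 + 5))²)⁴ = ((1/2)²)⁴ = ((½)²)⁴ = (¼)⁴ = 1/256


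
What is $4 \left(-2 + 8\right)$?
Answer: $24$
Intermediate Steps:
$4 \left(-2 + 8\right) = 4 \cdot 6 = 24$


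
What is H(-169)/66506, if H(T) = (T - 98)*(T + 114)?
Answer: 1335/6046 ≈ 0.22081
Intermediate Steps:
H(T) = (-98 + T)*(114 + T)
H(-169)/66506 = (-11172 + (-169)² + 16*(-169))/66506 = (-11172 + 28561 - 2704)*(1/66506) = 14685*(1/66506) = 1335/6046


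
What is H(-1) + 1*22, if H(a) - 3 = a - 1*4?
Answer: 20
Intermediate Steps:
H(a) = -1 + a (H(a) = 3 + (a - 1*4) = 3 + (a - 4) = 3 + (-4 + a) = -1 + a)
H(-1) + 1*22 = (-1 - 1) + 1*22 = -2 + 22 = 20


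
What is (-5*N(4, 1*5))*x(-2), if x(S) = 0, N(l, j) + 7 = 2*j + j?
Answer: 0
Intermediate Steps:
N(l, j) = -7 + 3*j (N(l, j) = -7 + (2*j + j) = -7 + 3*j)
(-5*N(4, 1*5))*x(-2) = -5*(-7 + 3*(1*5))*0 = -5*(-7 + 3*5)*0 = -5*(-7 + 15)*0 = -5*8*0 = -40*0 = 0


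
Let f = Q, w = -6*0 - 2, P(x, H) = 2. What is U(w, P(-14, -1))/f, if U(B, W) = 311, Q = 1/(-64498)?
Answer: -20058878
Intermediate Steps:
Q = -1/64498 ≈ -1.5504e-5
w = -2 (w = 0 - 2 = -2)
f = -1/64498 ≈ -1.5504e-5
U(w, P(-14, -1))/f = 311/(-1/64498) = 311*(-64498) = -20058878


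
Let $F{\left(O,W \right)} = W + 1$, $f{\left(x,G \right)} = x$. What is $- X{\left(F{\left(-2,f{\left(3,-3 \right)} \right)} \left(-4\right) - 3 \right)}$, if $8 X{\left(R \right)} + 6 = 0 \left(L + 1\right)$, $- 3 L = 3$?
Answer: $\frac{3}{4} \approx 0.75$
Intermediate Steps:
$L = -1$ ($L = \left(- \frac{1}{3}\right) 3 = -1$)
$F{\left(O,W \right)} = 1 + W$
$X{\left(R \right)} = - \frac{3}{4}$ ($X{\left(R \right)} = - \frac{3}{4} + \frac{0 \left(-1 + 1\right)}{8} = - \frac{3}{4} + \frac{0 \cdot 0}{8} = - \frac{3}{4} + \frac{1}{8} \cdot 0 = - \frac{3}{4} + 0 = - \frac{3}{4}$)
$- X{\left(F{\left(-2,f{\left(3,-3 \right)} \right)} \left(-4\right) - 3 \right)} = \left(-1\right) \left(- \frac{3}{4}\right) = \frac{3}{4}$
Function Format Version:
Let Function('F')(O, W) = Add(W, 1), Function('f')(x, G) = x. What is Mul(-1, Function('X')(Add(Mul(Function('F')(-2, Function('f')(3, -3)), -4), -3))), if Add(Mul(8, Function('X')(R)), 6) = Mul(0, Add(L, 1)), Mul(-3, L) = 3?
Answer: Rational(3, 4) ≈ 0.75000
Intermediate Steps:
L = -1 (L = Mul(Rational(-1, 3), 3) = -1)
Function('F')(O, W) = Add(1, W)
Function('X')(R) = Rational(-3, 4) (Function('X')(R) = Add(Rational(-3, 4), Mul(Rational(1, 8), Mul(0, Add(-1, 1)))) = Add(Rational(-3, 4), Mul(Rational(1, 8), Mul(0, 0))) = Add(Rational(-3, 4), Mul(Rational(1, 8), 0)) = Add(Rational(-3, 4), 0) = Rational(-3, 4))
Mul(-1, Function('X')(Add(Mul(Function('F')(-2, Function('f')(3, -3)), -4), -3))) = Mul(-1, Rational(-3, 4)) = Rational(3, 4)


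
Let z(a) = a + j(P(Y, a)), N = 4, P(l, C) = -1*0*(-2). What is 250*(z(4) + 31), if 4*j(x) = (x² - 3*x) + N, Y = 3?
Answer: 9000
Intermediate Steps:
P(l, C) = 0 (P(l, C) = 0*(-2) = 0)
j(x) = 1 - 3*x/4 + x²/4 (j(x) = ((x² - 3*x) + 4)/4 = (4 + x² - 3*x)/4 = 1 - 3*x/4 + x²/4)
z(a) = 1 + a (z(a) = a + (1 - ¾*0 + (¼)*0²) = a + (1 + 0 + (¼)*0) = a + (1 + 0 + 0) = a + 1 = 1 + a)
250*(z(4) + 31) = 250*((1 + 4) + 31) = 250*(5 + 31) = 250*36 = 9000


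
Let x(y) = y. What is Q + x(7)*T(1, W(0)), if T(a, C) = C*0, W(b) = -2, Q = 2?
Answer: 2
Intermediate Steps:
T(a, C) = 0
Q + x(7)*T(1, W(0)) = 2 + 7*0 = 2 + 0 = 2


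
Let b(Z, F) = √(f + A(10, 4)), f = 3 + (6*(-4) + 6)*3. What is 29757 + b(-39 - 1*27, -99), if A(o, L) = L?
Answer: 29757 + I*√47 ≈ 29757.0 + 6.8557*I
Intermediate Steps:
f = -51 (f = 3 + (-24 + 6)*3 = 3 - 18*3 = 3 - 54 = -51)
b(Z, F) = I*√47 (b(Z, F) = √(-51 + 4) = √(-47) = I*√47)
29757 + b(-39 - 1*27, -99) = 29757 + I*√47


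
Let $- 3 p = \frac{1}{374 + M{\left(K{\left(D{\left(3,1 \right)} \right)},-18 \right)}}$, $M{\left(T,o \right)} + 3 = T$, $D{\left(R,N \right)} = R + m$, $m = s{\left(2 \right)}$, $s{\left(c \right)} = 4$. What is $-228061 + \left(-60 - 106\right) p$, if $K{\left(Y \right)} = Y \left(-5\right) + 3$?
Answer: $- \frac{231937871}{1017} \approx -2.2806 \cdot 10^{5}$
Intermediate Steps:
$m = 4$
$D{\left(R,N \right)} = 4 + R$ ($D{\left(R,N \right)} = R + 4 = 4 + R$)
$K{\left(Y \right)} = 3 - 5 Y$ ($K{\left(Y \right)} = - 5 Y + 3 = 3 - 5 Y$)
$M{\left(T,o \right)} = -3 + T$
$p = - \frac{1}{1017}$ ($p = - \frac{1}{3 \left(374 + \left(-3 + \left(3 - 5 \left(4 + 3\right)\right)\right)\right)} = - \frac{1}{3 \left(374 + \left(-3 + \left(3 - 35\right)\right)\right)} = - \frac{1}{3 \left(374 - 35\right)} = - \frac{1}{3 \cdot 339} = \left(- \frac{1}{3}\right) \frac{1}{339} = - \frac{1}{1017} \approx -0.00098328$)
$-228061 + \left(-60 - 106\right) p = -228061 + \left(-60 - 106\right) \left(- \frac{1}{1017}\right) = -228061 - - \frac{166}{1017} = -228061 + \frac{166}{1017} = - \frac{231937871}{1017}$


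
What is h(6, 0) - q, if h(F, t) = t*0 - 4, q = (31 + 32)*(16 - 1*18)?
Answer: 122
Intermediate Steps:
q = -126 (q = 63*(16 - 18) = 63*(-2) = -126)
h(F, t) = -4 (h(F, t) = 0 - 4 = -4)
h(6, 0) - q = -4 - 1*(-126) = -4 + 126 = 122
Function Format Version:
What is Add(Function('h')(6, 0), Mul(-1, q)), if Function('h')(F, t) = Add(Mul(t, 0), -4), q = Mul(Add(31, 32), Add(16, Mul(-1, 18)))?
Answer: 122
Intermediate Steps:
q = -126 (q = Mul(63, Add(16, -18)) = Mul(63, -2) = -126)
Function('h')(F, t) = -4 (Function('h')(F, t) = Add(0, -4) = -4)
Add(Function('h')(6, 0), Mul(-1, q)) = Add(-4, Mul(-1, -126)) = Add(-4, 126) = 122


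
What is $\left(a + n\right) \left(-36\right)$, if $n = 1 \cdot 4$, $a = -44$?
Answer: $1440$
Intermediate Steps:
$n = 4$
$\left(a + n\right) \left(-36\right) = \left(-44 + 4\right) \left(-36\right) = \left(-40\right) \left(-36\right) = 1440$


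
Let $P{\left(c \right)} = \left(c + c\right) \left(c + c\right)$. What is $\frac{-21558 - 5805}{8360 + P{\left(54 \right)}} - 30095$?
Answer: $- \frac{602649643}{20024} \approx -30096.0$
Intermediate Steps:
$P{\left(c \right)} = 4 c^{2}$ ($P{\left(c \right)} = 2 c 2 c = 4 c^{2}$)
$\frac{-21558 - 5805}{8360 + P{\left(54 \right)}} - 30095 = \frac{-21558 - 5805}{8360 + 4 \cdot 54^{2}} - 30095 = - \frac{27363}{8360 + 4 \cdot 2916} - 30095 = - \frac{27363}{8360 + 11664} - 30095 = - \frac{27363}{20024} - 30095 = - \frac{602649643}{20024}$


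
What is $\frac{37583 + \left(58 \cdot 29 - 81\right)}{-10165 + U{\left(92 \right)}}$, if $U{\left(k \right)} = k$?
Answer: $- \frac{39184}{10073} \approx -3.89$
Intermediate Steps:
$\frac{37583 + \left(58 \cdot 29 - 81\right)}{-10165 + U{\left(92 \right)}} = \frac{37583 + \left(58 \cdot 29 - 81\right)}{-10165 + 92} = \frac{37583 + \left(1682 - 81\right)}{-10073} = \left(37583 + 1601\right) \left(- \frac{1}{10073}\right) = 39184 \left(- \frac{1}{10073}\right) = - \frac{39184}{10073}$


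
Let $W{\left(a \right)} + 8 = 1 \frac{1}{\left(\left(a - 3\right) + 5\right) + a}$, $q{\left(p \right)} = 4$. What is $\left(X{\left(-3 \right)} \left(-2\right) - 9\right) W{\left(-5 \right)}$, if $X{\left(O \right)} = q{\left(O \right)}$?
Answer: $\frac{1105}{8} \approx 138.13$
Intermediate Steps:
$X{\left(O \right)} = 4$
$W{\left(a \right)} = -8 + \frac{1}{2 + 2 a}$ ($W{\left(a \right)} = -8 + 1 \frac{1}{\left(\left(a - 3\right) + 5\right) + a} = -8 + 1 \frac{1}{\left(\left(-3 + a\right) + 5\right) + a} = -8 + 1 \frac{1}{\left(2 + a\right) + a} = -8 + 1 \frac{1}{2 + 2 a} = -8 + \frac{1}{2 + 2 a}$)
$\left(X{\left(-3 \right)} \left(-2\right) - 9\right) W{\left(-5 \right)} = \left(4 \left(-2\right) - 9\right) \frac{-15 - -80}{2 \left(1 - 5\right)} = \left(-8 - 9\right) \frac{-15 + 80}{2 \left(-4\right)} = - 17 \cdot \frac{1}{2} \left(- \frac{1}{4}\right) 65 = \left(-17\right) \left(- \frac{65}{8}\right) = \frac{1105}{8}$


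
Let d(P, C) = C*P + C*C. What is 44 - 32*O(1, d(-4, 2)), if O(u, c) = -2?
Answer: 108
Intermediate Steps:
d(P, C) = C² + C*P (d(P, C) = C*P + C² = C² + C*P)
44 - 32*O(1, d(-4, 2)) = 44 - 32*(-2) = 44 + 64 = 108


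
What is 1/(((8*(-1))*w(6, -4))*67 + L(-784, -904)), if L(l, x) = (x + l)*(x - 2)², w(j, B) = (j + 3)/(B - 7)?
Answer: -11/15241278024 ≈ -7.2172e-10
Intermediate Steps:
w(j, B) = (3 + j)/(-7 + B)
L(l, x) = (-2 + x)²*(l + x) (L(l, x) = (l + x)*(-2 + x)² = (-2 + x)²*(l + x))
1/(((8*(-1))*w(6, -4))*67 + L(-784, -904)) = 1/(((8*(-1))*((3 + 6)/(-7 - 4)))*67 + (-2 - 904)²*(-784 - 904)) = 1/(-8*9/(-11)*67 + (-906)²*(-1688)) = 1/(-(-8)*9/11*67 + 820836*(-1688)) = 1/(-8*(-9/11)*67 - 1385571168) = 1/((72/11)*67 - 1385571168) = 1/(4824/11 - 1385571168) = 1/(-15241278024/11) = -11/15241278024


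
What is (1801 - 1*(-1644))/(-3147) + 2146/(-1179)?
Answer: -3605039/1236771 ≈ -2.9149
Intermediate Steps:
(1801 - 1*(-1644))/(-3147) + 2146/(-1179) = (1801 + 1644)*(-1/3147) + 2146*(-1/1179) = 3445*(-1/3147) - 2146/1179 = -3445/3147 - 2146/1179 = -3605039/1236771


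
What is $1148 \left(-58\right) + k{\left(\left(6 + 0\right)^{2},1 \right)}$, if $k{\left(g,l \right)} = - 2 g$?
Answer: $-66656$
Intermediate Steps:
$1148 \left(-58\right) + k{\left(\left(6 + 0\right)^{2},1 \right)} = 1148 \left(-58\right) - 2 \left(6 + 0\right)^{2} = -66584 - 2 \cdot 6^{2} = -66584 - 72 = -66656$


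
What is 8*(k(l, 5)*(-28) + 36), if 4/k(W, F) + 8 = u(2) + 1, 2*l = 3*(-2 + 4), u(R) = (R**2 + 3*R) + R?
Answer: 544/5 ≈ 108.80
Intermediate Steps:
u(R) = R**2 + 4*R
l = 3 (l = (3*(-2 + 4))/2 = (3*2)/2 = (1/2)*6 = 3)
k(W, F) = 4/5 (k(W, F) = 4/(-8 + (2*(4 + 2) + 1)) = 4/(-8 + (2*6 + 1)) = 4/(-8 + (12 + 1)) = 4/(-8 + 13) = 4/5)
8*(k(l, 5)*(-28) + 36) = 8*((4/5)*(-28) + 36) = 8*(-112/5 + 36) = 8*(68/5) = 544/5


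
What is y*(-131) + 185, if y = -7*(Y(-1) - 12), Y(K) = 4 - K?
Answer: -6234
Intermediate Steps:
y = 49 (y = -7*((4 - 1*(-1)) - 12) = -7*((4 + 1) - 12) = -7*(5 - 12) = -7*(-7) = 49)
y*(-131) + 185 = 49*(-131) + 185 = -6419 + 185 = -6234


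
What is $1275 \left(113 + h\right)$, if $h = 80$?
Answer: $246075$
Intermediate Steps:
$1275 \left(113 + h\right) = 1275 \left(113 + 80\right) = 1275 \cdot 193 = 246075$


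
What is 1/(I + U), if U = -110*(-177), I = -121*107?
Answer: 1/6523 ≈ 0.00015330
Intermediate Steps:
I = -12947
U = 19470
1/(I + U) = 1/(-12947 + 19470) = 1/6523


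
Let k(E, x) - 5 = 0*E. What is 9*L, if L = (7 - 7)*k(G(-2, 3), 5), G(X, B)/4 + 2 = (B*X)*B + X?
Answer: 0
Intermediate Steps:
G(X, B) = -8 + 4*X + 4*X*B² (G(X, B) = -8 + 4*((B*X)*B + X) = -8 + 4*(X*B² + X) = -8 + 4*(X + X*B²) = -8 + (4*X + 4*X*B²) = -8 + 4*X + 4*X*B²)
k(E, x) = 5 (k(E, x) = 5 + 0*E = 5 + 0 = 5)
L = 0 (L = (7 - 7)*5 = 0*5 = 0)
9*L = 9*0 = 0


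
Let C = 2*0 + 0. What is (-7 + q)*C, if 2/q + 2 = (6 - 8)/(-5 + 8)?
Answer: 0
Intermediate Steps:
C = 0 (C = 0 + 0 = 0)
q = -¾ (q = 2/(-2 + (6 - 8)/(-5 + 8)) = 2/(-2 - 2/3) = 2/(-2 - 2*⅓) = 2/(-2 - ⅔) = 2/(-8/3) = 2*(-3/8) = -¾ ≈ -0.75000)
(-7 + q)*C = (-7 - ¾)*0 = -31/4*0 = 0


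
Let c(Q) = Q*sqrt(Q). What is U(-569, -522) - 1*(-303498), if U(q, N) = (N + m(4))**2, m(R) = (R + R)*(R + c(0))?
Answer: 543598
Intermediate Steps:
c(Q) = Q**(3/2)
m(R) = 2*R**2 (m(R) = (R + R)*(R + 0**(3/2)) = (2*R)*(R + 0) = (2*R)*R = 2*R**2)
U(q, N) = (32 + N)**2 (U(q, N) = (N + 2*4**2)**2 = (N + 2*16)**2 = (N + 32)**2 = (32 + N)**2)
U(-569, -522) - 1*(-303498) = (32 - 522)**2 - 1*(-303498) = (-490)**2 + 303498 = 240100 + 303498 = 543598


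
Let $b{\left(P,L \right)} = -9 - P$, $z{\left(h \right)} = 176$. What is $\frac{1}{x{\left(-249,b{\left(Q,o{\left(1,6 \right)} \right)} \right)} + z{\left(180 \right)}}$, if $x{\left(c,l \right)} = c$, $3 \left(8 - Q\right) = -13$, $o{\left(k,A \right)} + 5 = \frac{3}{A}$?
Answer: $- \frac{1}{73} \approx -0.013699$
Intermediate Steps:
$o{\left(k,A \right)} = -5 + \frac{3}{A}$
$Q = \frac{37}{3}$ ($Q = 8 - - \frac{13}{3} = 8 + \frac{13}{3} = \frac{37}{3} \approx 12.333$)
$\frac{1}{x{\left(-249,b{\left(Q,o{\left(1,6 \right)} \right)} \right)} + z{\left(180 \right)}} = \frac{1}{-249 + 176} = \frac{1}{-73} = - \frac{1}{73}$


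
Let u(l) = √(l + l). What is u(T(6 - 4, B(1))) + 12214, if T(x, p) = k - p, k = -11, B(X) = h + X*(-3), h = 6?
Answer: 12214 + 2*I*√7 ≈ 12214.0 + 5.2915*I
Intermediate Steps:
B(X) = 6 - 3*X (B(X) = 6 + X*(-3) = 6 - 3*X)
T(x, p) = -11 - p
u(l) = √2*√l (u(l) = √(2*l) = √2*√l)
u(T(6 - 4, B(1))) + 12214 = √2*√(-11 - (6 - 3*1)) + 12214 = √2*√(-11 - (6 - 3)) + 12214 = √2*√(-11 - 1*3) + 12214 = √2*√(-11 - 3) + 12214 = √2*√(-14) + 12214 = √2*(I*√14) + 12214 = 2*I*√7 + 12214 = 12214 + 2*I*√7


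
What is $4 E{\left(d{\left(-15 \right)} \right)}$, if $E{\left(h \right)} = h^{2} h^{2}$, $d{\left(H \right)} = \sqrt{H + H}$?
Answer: $3600$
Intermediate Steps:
$d{\left(H \right)} = \sqrt{2} \sqrt{H}$ ($d{\left(H \right)} = \sqrt{2 H} = \sqrt{2} \sqrt{H}$)
$E{\left(h \right)} = h^{4}$
$4 E{\left(d{\left(-15 \right)} \right)} = 4 \left(\sqrt{2} \sqrt{-15}\right)^{4} = 4 \left(\sqrt{2} i \sqrt{15}\right)^{4} = 4 \left(i \sqrt{30}\right)^{4} = 4 \cdot 900 = 3600$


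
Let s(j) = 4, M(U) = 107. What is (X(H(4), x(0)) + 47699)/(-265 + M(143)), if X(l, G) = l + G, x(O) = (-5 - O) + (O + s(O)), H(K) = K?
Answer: -23851/79 ≈ -301.91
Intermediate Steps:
x(O) = -1 (x(O) = (-5 - O) + (O + 4) = (-5 - O) + (4 + O) = -1)
X(l, G) = G + l
(X(H(4), x(0)) + 47699)/(-265 + M(143)) = ((-1 + 4) + 47699)/(-265 + 107) = (3 + 47699)/(-158) = 47702*(-1/158) = -23851/79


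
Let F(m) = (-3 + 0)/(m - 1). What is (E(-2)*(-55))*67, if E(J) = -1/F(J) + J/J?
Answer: 0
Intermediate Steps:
F(m) = -3/(-1 + m)
E(J) = 2/3 + J/3 (E(J) = -1/((-3/(-1 + J))) + J/J = -(1/3 - J/3) + 1 = (-1/3 + J/3) + 1 = 2/3 + J/3)
(E(-2)*(-55))*67 = ((2/3 + (1/3)*(-2))*(-55))*67 = ((2/3 - 2/3)*(-55))*67 = (0*(-55))*67 = 0*67 = 0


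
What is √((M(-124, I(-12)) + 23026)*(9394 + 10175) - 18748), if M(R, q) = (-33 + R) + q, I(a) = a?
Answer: √447269885 ≈ 21149.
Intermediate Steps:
M(R, q) = -33 + R + q
√((M(-124, I(-12)) + 23026)*(9394 + 10175) - 18748) = √(((-33 - 124 - 12) + 23026)*(9394 + 10175) - 18748) = √((-169 + 23026)*19569 - 18748) = √(22857*19569 - 18748) = √(447288633 - 18748) = √447269885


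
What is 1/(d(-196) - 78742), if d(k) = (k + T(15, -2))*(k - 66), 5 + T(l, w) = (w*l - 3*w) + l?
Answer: -1/23722 ≈ -4.2155e-5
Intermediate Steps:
T(l, w) = -5 + l - 3*w + l*w (T(l, w) = -5 + ((w*l - 3*w) + l) = -5 + ((l*w - 3*w) + l) = -5 + ((-3*w + l*w) + l) = -5 + (l - 3*w + l*w) = -5 + l - 3*w + l*w)
d(k) = (-66 + k)*(-14 + k) (d(k) = (k + (-5 + 15 - 3*(-2) + 15*(-2)))*(k - 66) = (k + (-5 + 15 + 6 - 30))*(-66 + k) = (k - 14)*(-66 + k) = (-14 + k)*(-66 + k) = (-66 + k)*(-14 + k))
1/(d(-196) - 78742) = 1/((924 + (-196)² - 80*(-196)) - 78742) = 1/((924 + 38416 + 15680) - 78742) = 1/(55020 - 78742) = 1/(-23722) = -1/23722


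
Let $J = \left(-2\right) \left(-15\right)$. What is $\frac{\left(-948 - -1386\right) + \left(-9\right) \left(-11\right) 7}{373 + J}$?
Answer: $\frac{87}{31} \approx 2.8064$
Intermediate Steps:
$J = 30$
$\frac{\left(-948 - -1386\right) + \left(-9\right) \left(-11\right) 7}{373 + J} = \frac{\left(-948 - -1386\right) + \left(-9\right) \left(-11\right) 7}{373 + 30} = \frac{\left(-948 + 1386\right) + 99 \cdot 7}{403} = \left(438 + 693\right) \frac{1}{403} = 1131 \cdot \frac{1}{403} = \frac{87}{31}$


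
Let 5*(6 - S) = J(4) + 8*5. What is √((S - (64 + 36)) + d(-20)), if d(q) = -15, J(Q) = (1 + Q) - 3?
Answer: I*√2935/5 ≈ 10.835*I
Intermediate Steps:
J(Q) = -2 + Q
S = -12/5 (S = 6 - ((-2 + 4) + 8*5)/5 = 6 - (2 + 40)/5 = 6 - ⅕*42 = 6 - 42/5 = -12/5 ≈ -2.4000)
√((S - (64 + 36)) + d(-20)) = √((-12/5 - (64 + 36)) - 15) = √((-12/5 - 1*100) - 15) = √((-12/5 - 100) - 15) = √(-512/5 - 15) = √(-587/5) = I*√2935/5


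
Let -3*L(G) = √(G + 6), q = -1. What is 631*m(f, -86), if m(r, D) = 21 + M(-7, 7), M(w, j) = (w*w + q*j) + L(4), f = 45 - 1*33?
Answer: 39753 - 631*√10/3 ≈ 39088.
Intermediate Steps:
L(G) = -√(6 + G)/3 (L(G) = -√(G + 6)/3 = -√(6 + G)/3)
f = 12 (f = 45 - 33 = 12)
M(w, j) = w² - j - √10/3 (M(w, j) = (w*w - j) - √(6 + 4)/3 = (w² - j) - √10/3 = w² - j - √10/3)
m(r, D) = 63 - √10/3 (m(r, D) = 21 + ((-7)² - 1*7 - √10/3) = 21 + (49 - 7 - √10/3) = 21 + (42 - √10/3) = 63 - √10/3)
631*m(f, -86) = 631*(63 - √10/3) = 39753 - 631*√10/3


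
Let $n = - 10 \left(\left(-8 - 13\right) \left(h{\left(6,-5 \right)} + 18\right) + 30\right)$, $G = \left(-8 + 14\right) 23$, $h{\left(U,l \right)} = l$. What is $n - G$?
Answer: $2292$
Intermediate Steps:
$G = 138$ ($G = 6 \cdot 23 = 138$)
$n = 2430$ ($n = - 10 \left(\left(-8 - 13\right) \left(-5 + 18\right) + 30\right) = - 10 \left(\left(-21\right) 13 + 30\right) = - 10 \left(-273 + 30\right) = \left(-10\right) \left(-243\right) = 2430$)
$n - G = 2430 - 138 = 2292$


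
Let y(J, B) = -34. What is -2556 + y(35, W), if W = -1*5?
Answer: -2590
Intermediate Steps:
W = -5
-2556 + y(35, W) = -2556 - 34 = -2590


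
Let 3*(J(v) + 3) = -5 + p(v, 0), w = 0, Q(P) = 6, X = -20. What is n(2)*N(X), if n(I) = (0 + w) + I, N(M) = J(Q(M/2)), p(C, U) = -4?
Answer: -12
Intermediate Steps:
J(v) = -6 (J(v) = -3 + (-5 - 4)/3 = -3 + (1/3)*(-9) = -3 - 3 = -6)
N(M) = -6
n(I) = I (n(I) = (0 + 0) + I = 0 + I = I)
n(2)*N(X) = 2*(-6) = -12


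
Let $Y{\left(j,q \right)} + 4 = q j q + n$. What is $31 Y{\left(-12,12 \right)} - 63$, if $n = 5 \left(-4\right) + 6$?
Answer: $-54189$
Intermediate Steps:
$n = -14$ ($n = -20 + 6 = -14$)
$Y{\left(j,q \right)} = -18 + j q^{2}$ ($Y{\left(j,q \right)} = -4 + \left(q j q - 14\right) = -4 + \left(j q q - 14\right) = -4 + \left(j q^{2} - 14\right) = -4 + \left(-14 + j q^{2}\right) = -18 + j q^{2}$)
$31 Y{\left(-12,12 \right)} - 63 = 31 \left(-18 - 12 \cdot 12^{2}\right) - 63 = 31 \left(-18 - 1728\right) - 63 = 31 \left(-1746\right) - 63 = -54126 - 63 = -54189$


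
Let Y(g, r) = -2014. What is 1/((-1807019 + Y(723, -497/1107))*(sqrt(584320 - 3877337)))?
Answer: I*sqrt(3293017)/5957176422561 ≈ 3.0462e-10*I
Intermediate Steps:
1/((-1807019 + Y(723, -497/1107))*(sqrt(584320 - 3877337))) = 1/((-1807019 - 2014)*(sqrt(584320 - 3877337))) = 1/((-1809033)*(sqrt(-3293017))) = -(-I*sqrt(3293017)/3293017)/1809033 = -(-1)*I*sqrt(3293017)/5957176422561 = I*sqrt(3293017)/5957176422561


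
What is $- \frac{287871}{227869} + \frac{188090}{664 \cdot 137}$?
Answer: $\frac{8336415541}{10364393596} \approx 0.80433$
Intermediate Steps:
$- \frac{287871}{227869} + \frac{188090}{664 \cdot 137} = \left(-287871\right) \frac{1}{227869} + \frac{188090}{90968} = - \frac{287871}{227869} + 188090 \cdot \frac{1}{90968} = - \frac{287871}{227869} + \frac{94045}{45484} = \frac{8336415541}{10364393596}$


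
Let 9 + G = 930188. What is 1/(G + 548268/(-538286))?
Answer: 38449/35764413209 ≈ 1.0751e-6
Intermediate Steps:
G = 930179 (G = -9 + 930188 = 930179)
1/(G + 548268/(-538286)) = 1/(930179 + 548268/(-538286)) = 1/(930179 + 548268*(-1/538286)) = 1/(930179 - 39162/38449) = 1/(35764413209/38449) = 38449/35764413209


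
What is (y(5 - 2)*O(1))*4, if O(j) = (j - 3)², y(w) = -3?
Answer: -48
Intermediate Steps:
O(j) = (-3 + j)²
(y(5 - 2)*O(1))*4 = -3*(-3 + 1)²*4 = -3*(-2)²*4 = -3*4*4 = -12*4 = -48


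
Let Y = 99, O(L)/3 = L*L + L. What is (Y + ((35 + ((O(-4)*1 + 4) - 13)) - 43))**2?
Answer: 13924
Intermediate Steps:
O(L) = 3*L + 3*L**2 (O(L) = 3*(L*L + L) = 3*(L**2 + L) = 3*(L + L**2) = 3*L + 3*L**2)
(Y + ((35 + ((O(-4)*1 + 4) - 13)) - 43))**2 = (99 + ((35 + (((3*(-4)*(1 - 4))*1 + 4) - 13)) - 43))**2 = (99 + ((35 + (((3*(-4)*(-3))*1 + 4) - 13)) - 43))**2 = (99 + ((35 + ((36*1 + 4) - 13)) - 43))**2 = (99 + ((35 + ((36 + 4) - 13)) - 43))**2 = (99 + ((35 + (40 - 13)) - 43))**2 = (99 + ((35 + 27) - 43))**2 = (99 + (62 - 43))**2 = (99 + 19)**2 = 118**2 = 13924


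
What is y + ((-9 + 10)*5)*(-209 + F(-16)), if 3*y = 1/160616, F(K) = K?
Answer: -542078999/481848 ≈ -1125.0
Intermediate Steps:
y = 1/481848 (y = (1/3)/160616 = (1/3)*(1/160616) = 1/481848 ≈ 2.0753e-6)
y + ((-9 + 10)*5)*(-209 + F(-16)) = 1/481848 + ((-9 + 10)*5)*(-209 - 16) = 1/481848 + (1*5)*(-225) = 1/481848 + 5*(-225) = 1/481848 - 1125 = -542078999/481848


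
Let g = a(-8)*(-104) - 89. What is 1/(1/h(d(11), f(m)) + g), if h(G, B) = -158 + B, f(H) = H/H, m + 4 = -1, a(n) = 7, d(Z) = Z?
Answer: -157/128270 ≈ -0.0012240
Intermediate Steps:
m = -5 (m = -4 - 1 = -5)
f(H) = 1
g = -817 (g = 7*(-104) - 89 = -728 - 89 = -817)
1/(1/h(d(11), f(m)) + g) = 1/(1/(-158 + 1) - 817) = 1/(1/(-157) - 817) = 1/(-1/157 - 817) = 1/(-128270/157) = -157/128270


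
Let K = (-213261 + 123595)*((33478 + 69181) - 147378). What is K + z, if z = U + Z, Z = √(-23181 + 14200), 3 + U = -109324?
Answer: 4009664527 + I*√8981 ≈ 4.0097e+9 + 94.768*I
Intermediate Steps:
K = 4009773854 (K = -89666*(102659 - 147378) = -89666*(-44719) = 4009773854)
U = -109327 (U = -3 - 109324 = -109327)
Z = I*√8981 (Z = √(-8981) = I*√8981 ≈ 94.768*I)
z = -109327 + I*√8981 ≈ -1.0933e+5 + 94.768*I
K + z = 4009773854 + (-109327 + I*√8981) = 4009664527 + I*√8981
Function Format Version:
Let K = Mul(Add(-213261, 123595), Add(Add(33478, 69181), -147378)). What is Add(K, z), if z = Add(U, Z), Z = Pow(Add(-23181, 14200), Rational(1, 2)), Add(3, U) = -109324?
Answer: Add(4009664527, Mul(I, Pow(8981, Rational(1, 2)))) ≈ Add(4.0097e+9, Mul(94.768, I))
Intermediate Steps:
K = 4009773854 (K = Mul(-89666, Add(102659, -147378)) = Mul(-89666, -44719) = 4009773854)
U = -109327 (U = Add(-3, -109324) = -109327)
Z = Mul(I, Pow(8981, Rational(1, 2))) (Z = Pow(-8981, Rational(1, 2)) = Mul(I, Pow(8981, Rational(1, 2))) ≈ Mul(94.768, I))
z = Add(-109327, Mul(I, Pow(8981, Rational(1, 2)))) ≈ Add(-1.0933e+5, Mul(94.768, I))
Add(K, z) = Add(4009773854, Add(-109327, Mul(I, Pow(8981, Rational(1, 2))))) = Add(4009664527, Mul(I, Pow(8981, Rational(1, 2))))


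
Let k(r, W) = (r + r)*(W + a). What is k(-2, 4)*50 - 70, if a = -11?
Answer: 1330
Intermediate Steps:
k(r, W) = 2*r*(-11 + W) (k(r, W) = (r + r)*(W - 11) = (2*r)*(-11 + W) = 2*r*(-11 + W))
k(-2, 4)*50 - 70 = (2*(-2)*(-11 + 4))*50 - 70 = (2*(-2)*(-7))*50 - 70 = 28*50 - 70 = 1400 - 70 = 1330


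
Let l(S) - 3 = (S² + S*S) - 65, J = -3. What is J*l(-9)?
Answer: -300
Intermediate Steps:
l(S) = -62 + 2*S² (l(S) = 3 + ((S² + S*S) - 65) = 3 + ((S² + S²) - 65) = 3 + (2*S² - 65) = 3 + (-65 + 2*S²) = -62 + 2*S²)
J*l(-9) = -3*(-62 + 2*(-9)²) = -3*(-62 + 2*81) = -3*(-62 + 162) = -3*100 = -300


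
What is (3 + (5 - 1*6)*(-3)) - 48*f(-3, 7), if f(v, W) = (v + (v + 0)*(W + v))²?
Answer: -10794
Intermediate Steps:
f(v, W) = (v + v*(W + v))²
(3 + (5 - 1*6)*(-3)) - 48*f(-3, 7) = (3 + (5 - 1*6)*(-3)) - 48*(-3)²*(1 + 7 - 3)² = (3 + (5 - 6)*(-3)) - 432*5² = (3 - 1*(-3)) - 432*25 = (3 + 3) - 48*225 = 6 - 10800 = -10794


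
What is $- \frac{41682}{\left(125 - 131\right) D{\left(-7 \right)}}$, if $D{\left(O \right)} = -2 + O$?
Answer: $- \frac{6947}{9} \approx -771.89$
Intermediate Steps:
$- \frac{41682}{\left(125 - 131\right) D{\left(-7 \right)}} = - \frac{41682}{\left(125 - 131\right) \left(-2 - 7\right)} = - \frac{41682}{\left(-6\right) \left(-9\right)} = - \frac{41682}{54} = \left(-41682\right) \frac{1}{54} = - \frac{6947}{9}$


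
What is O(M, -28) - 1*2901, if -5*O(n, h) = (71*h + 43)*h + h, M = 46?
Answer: -68937/5 ≈ -13787.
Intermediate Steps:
O(n, h) = -h/5 - h*(43 + 71*h)/5 (O(n, h) = -((71*h + 43)*h + h)/5 = -((43 + 71*h)*h + h)/5 = -(h*(43 + 71*h) + h)/5 = -(h + h*(43 + 71*h))/5 = -h/5 - h*(43 + 71*h)/5)
O(M, -28) - 1*2901 = -⅕*(-28)*(44 + 71*(-28)) - 1*2901 = -⅕*(-28)*(44 - 1988) - 2901 = -⅕*(-28)*(-1944) - 2901 = -54432/5 - 2901 = -68937/5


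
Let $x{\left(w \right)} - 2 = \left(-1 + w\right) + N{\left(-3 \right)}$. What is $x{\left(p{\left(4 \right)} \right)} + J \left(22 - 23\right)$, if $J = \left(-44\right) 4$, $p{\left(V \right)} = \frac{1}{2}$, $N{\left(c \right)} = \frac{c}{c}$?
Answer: $\frac{357}{2} \approx 178.5$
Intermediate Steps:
$N{\left(c \right)} = 1$
$p{\left(V \right)} = \frac{1}{2}$
$J = -176$
$x{\left(w \right)} = 2 + w$ ($x{\left(w \right)} = 2 + \left(\left(-1 + w\right) + 1\right) = 2 + w$)
$x{\left(p{\left(4 \right)} \right)} + J \left(22 - 23\right) = \left(2 + \frac{1}{2}\right) - 176 \left(22 - 23\right) = \frac{5}{2} - -176 = \frac{5}{2} + 176 = \frac{357}{2}$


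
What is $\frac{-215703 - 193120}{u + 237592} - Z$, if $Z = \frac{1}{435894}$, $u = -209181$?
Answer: $- \frac{178203521173}{12384184434} \approx -14.39$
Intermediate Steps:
$Z = \frac{1}{435894} \approx 2.2941 \cdot 10^{-6}$
$\frac{-215703 - 193120}{u + 237592} - Z = \frac{-215703 - 193120}{-209181 + 237592} - \frac{1}{435894} = - \frac{408823}{28411} - \frac{1}{435894} = - \frac{178203521173}{12384184434}$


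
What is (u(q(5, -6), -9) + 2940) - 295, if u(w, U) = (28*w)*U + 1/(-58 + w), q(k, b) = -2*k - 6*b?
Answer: -125025/32 ≈ -3907.0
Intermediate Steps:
q(k, b) = -6*b - 2*k
u(w, U) = 1/(-58 + w) + 28*U*w (u(w, U) = 28*U*w + 1/(-58 + w) = 1/(-58 + w) + 28*U*w)
(u(q(5, -6), -9) + 2940) - 295 = ((1 - 1624*(-9)*(-6*(-6) - 2*5) + 28*(-9)*(-6*(-6) - 2*5)²)/(-58 + (-6*(-6) - 2*5)) + 2940) - 295 = ((1 - 1624*(-9)*(36 - 10) + 28*(-9)*(36 - 10)²)/(-58 + (36 - 10)) + 2940) - 295 = ((1 - 1624*(-9)*26 + 28*(-9)*26²)/(-58 + 26) + 2940) - 295 = ((1 + 380016 + 28*(-9)*676)/(-32) + 2940) - 295 = (-(1 + 380016 - 170352)/32 + 2940) - 295 = (-1/32*209665 + 2940) - 295 = (-209665/32 + 2940) - 295 = -115585/32 - 295 = -125025/32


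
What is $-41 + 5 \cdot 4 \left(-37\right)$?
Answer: $-781$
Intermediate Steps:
$-41 + 5 \cdot 4 \left(-37\right) = -41 + 20 \left(-37\right) = -41 - 740 = -781$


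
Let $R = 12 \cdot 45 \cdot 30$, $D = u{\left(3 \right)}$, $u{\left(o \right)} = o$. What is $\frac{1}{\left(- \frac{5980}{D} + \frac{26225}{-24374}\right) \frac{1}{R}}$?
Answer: $- \frac{236915280}{29167039} \approx -8.1227$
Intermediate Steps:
$D = 3$
$R = 16200$ ($R = 540 \cdot 30 = 16200$)
$\frac{1}{\left(- \frac{5980}{D} + \frac{26225}{-24374}\right) \frac{1}{R}} = \frac{1}{\left(- \frac{5980}{3} + \frac{26225}{-24374}\right) \frac{1}{16200}} = \frac{1}{\left(\left(-5980\right) \frac{1}{3} + 26225 \left(- \frac{1}{24374}\right)\right) \frac{1}{16200}} = \frac{1}{\left(- \frac{5980}{3} - \frac{26225}{24374}\right) \frac{1}{16200}} = \frac{1}{\left(- \frac{145835195}{73122}\right) \frac{1}{16200}} = \frac{1}{- \frac{29167039}{236915280}} = - \frac{236915280}{29167039}$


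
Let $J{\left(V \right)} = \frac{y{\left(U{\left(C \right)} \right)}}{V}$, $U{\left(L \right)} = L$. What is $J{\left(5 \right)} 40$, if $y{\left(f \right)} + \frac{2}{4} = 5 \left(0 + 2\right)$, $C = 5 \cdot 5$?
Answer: $76$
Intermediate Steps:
$C = 25$
$y{\left(f \right)} = \frac{19}{2}$ ($y{\left(f \right)} = - \frac{1}{2} + 5 \left(0 + 2\right) = - \frac{1}{2} + 5 \cdot 2 = - \frac{1}{2} + 10 = \frac{19}{2}$)
$J{\left(V \right)} = \frac{19}{2 V}$
$J{\left(5 \right)} 40 = \frac{19}{2 \cdot 5} \cdot 40 = \frac{19}{2} \cdot \frac{1}{5} \cdot 40 = \frac{19}{10} \cdot 40 = 76$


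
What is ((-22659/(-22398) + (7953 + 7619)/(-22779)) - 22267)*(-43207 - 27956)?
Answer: 29942612500923221/18896446 ≈ 1.5846e+9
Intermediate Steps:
((-22659/(-22398) + (7953 + 7619)/(-22779)) - 22267)*(-43207 - 27956) = ((-22659*(-1/22398) + 15572*(-1/22779)) - 22267)*(-71163) = ((7553/7466 - 15572/22779) - 22267)*(-71163) = (55789235/170068014 - 22267)*(-71163) = -3786848678503/170068014*(-71163) = 29942612500923221/18896446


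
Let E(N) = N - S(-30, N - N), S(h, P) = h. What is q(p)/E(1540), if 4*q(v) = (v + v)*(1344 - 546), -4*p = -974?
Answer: 194313/3140 ≈ 61.883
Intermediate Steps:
p = 487/2 (p = -¼*(-974) = 487/2 ≈ 243.50)
q(v) = 399*v (q(v) = ((v + v)*(1344 - 546))/4 = ((2*v)*798)/4 = (1596*v)/4 = 399*v)
E(N) = 30 + N (E(N) = N - 1*(-30) = N + 30 = 30 + N)
q(p)/E(1540) = (399*(487/2))/(30 + 1540) = (194313/2)/1570 = (194313/2)*(1/1570) = 194313/3140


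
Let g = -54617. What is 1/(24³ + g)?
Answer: -1/40793 ≈ -2.4514e-5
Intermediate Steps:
1/(24³ + g) = 1/(24³ - 54617) = 1/(13824 - 54617) = 1/(-40793) = -1/40793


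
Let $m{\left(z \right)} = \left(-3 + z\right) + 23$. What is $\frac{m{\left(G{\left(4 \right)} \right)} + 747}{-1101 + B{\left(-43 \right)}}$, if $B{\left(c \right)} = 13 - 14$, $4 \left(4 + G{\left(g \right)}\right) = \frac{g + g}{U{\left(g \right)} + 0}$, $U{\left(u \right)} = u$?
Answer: $- \frac{1527}{2204} \approx -0.69283$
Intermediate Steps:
$G{\left(g \right)} = - \frac{7}{2}$ ($G{\left(g \right)} = -4 + \frac{\left(g + g\right) \frac{1}{g + 0}}{4} = -4 + \frac{2 g \frac{1}{g}}{4} = -4 + \frac{1}{4} \cdot 2 = -4 + \frac{1}{2} = - \frac{7}{2}$)
$m{\left(z \right)} = 20 + z$
$B{\left(c \right)} = -1$ ($B{\left(c \right)} = 13 - 14 = -1$)
$\frac{m{\left(G{\left(4 \right)} \right)} + 747}{-1101 + B{\left(-43 \right)}} = \frac{\left(20 - \frac{7}{2}\right) + 747}{-1101 - 1} = \frac{\frac{33}{2} + 747}{-1102} = \frac{1527}{2} \left(- \frac{1}{1102}\right) = - \frac{1527}{2204}$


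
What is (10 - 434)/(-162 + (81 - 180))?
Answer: 424/261 ≈ 1.6245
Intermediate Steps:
(10 - 434)/(-162 + (81 - 180)) = -424/(-162 - 99) = -424/(-261) = -424*(-1/261) = 424/261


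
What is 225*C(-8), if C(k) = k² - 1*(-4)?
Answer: 15300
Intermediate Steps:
C(k) = 4 + k² (C(k) = k² + 4 = 4 + k²)
225*C(-8) = 225*(4 + (-8)²) = 225*(4 + 64) = 225*68 = 15300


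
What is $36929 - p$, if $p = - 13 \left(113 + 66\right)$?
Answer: $39256$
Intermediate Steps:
$p = -2327$ ($p = \left(-13\right) 179 = -2327$)
$36929 - p = 36929 - -2327 = 36929 + 2327 = 39256$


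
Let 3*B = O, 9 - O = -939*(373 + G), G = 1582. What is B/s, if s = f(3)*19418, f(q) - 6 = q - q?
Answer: 305959/58254 ≈ 5.2522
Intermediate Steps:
f(q) = 6 (f(q) = 6 + (q - q) = 6 + 0 = 6)
O = 1835754 (O = 9 - (-939)*(373 + 1582) = 9 - (-939)*1955 = 9 - 1*(-1835745) = 9 + 1835745 = 1835754)
s = 116508 (s = 6*19418 = 116508)
B = 611918 (B = (⅓)*1835754 = 611918)
B/s = 611918/116508 = 611918*(1/116508) = 305959/58254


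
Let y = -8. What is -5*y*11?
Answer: 440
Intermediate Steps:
-5*y*11 = -5*(-8)*11 = 40*11 = 440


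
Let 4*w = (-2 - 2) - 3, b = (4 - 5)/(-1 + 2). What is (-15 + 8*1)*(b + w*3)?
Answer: 175/4 ≈ 43.750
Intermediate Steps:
b = -1 (b = -1/1 = -1*1 = -1)
w = -7/4 (w = ((-2 - 2) - 3)/4 = (-4 - 3)/4 = (¼)*(-7) = -7/4 ≈ -1.7500)
(-15 + 8*1)*(b + w*3) = (-15 + 8*1)*(-1 - 7/4*3) = (-15 + 8)*(-1 - 21/4) = -7*(-25/4) = 175/4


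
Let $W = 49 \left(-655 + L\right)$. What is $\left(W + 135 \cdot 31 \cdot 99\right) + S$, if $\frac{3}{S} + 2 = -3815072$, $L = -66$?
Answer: $\frac{1445859634961}{3815074} \approx 3.7899 \cdot 10^{5}$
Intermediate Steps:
$S = - \frac{3}{3815074}$ ($S = \frac{3}{-2 - 3815072} = \frac{3}{-3815074} = 3 \left(- \frac{1}{3815074}\right) = - \frac{3}{3815074} \approx -7.8635 \cdot 10^{-7}$)
$W = -35329$ ($W = 49 \left(-655 - 66\right) = 49 \left(-721\right) = -35329$)
$\left(W + 135 \cdot 31 \cdot 99\right) + S = \left(-35329 + 135 \cdot 31 \cdot 99\right) - \frac{3}{3815074} = \left(-35329 + 4185 \cdot 99\right) - \frac{3}{3815074} = \left(-35329 + 414315\right) - \frac{3}{3815074} = 378986 - \frac{3}{3815074} = \frac{1445859634961}{3815074}$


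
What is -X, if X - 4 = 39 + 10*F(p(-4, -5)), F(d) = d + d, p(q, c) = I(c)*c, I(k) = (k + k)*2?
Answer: -2043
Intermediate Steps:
I(k) = 4*k (I(k) = (2*k)*2 = 4*k)
p(q, c) = 4*c**2 (p(q, c) = (4*c)*c = 4*c**2)
F(d) = 2*d
X = 2043 (X = 4 + (39 + 10*(2*(4*(-5)**2))) = 4 + (39 + 10*(2*(4*25))) = 4 + (39 + 10*(2*100)) = 4 + (39 + 10*200) = 4 + (39 + 2000) = 4 + 2039 = 2043)
-X = -1*2043 = -2043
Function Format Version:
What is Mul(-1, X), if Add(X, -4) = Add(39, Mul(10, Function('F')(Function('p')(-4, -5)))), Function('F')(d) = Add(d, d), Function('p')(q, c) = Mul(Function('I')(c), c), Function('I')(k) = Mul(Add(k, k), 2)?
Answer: -2043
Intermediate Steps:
Function('I')(k) = Mul(4, k) (Function('I')(k) = Mul(Mul(2, k), 2) = Mul(4, k))
Function('p')(q, c) = Mul(4, Pow(c, 2)) (Function('p')(q, c) = Mul(Mul(4, c), c) = Mul(4, Pow(c, 2)))
Function('F')(d) = Mul(2, d)
X = 2043 (X = Add(4, Add(39, Mul(10, Mul(2, Mul(4, Pow(-5, 2)))))) = Add(4, Add(39, Mul(10, Mul(2, Mul(4, 25))))) = Add(4, Add(39, Mul(10, Mul(2, 100)))) = Add(4, Add(39, Mul(10, 200))) = Add(4, Add(39, 2000)) = Add(4, 2039) = 2043)
Mul(-1, X) = Mul(-1, 2043) = -2043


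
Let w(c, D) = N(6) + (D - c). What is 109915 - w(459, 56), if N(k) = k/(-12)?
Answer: 220637/2 ≈ 1.1032e+5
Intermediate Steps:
N(k) = -k/12 (N(k) = k*(-1/12) = -k/12)
w(c, D) = -1/2 + D - c (w(c, D) = -1/12*6 + (D - c) = -1/2 + (D - c) = -1/2 + D - c)
109915 - w(459, 56) = 109915 - (-1/2 + 56 - 1*459) = 109915 - (-1/2 + 56 - 459) = 109915 - 1*(-807/2) = 109915 + 807/2 = 220637/2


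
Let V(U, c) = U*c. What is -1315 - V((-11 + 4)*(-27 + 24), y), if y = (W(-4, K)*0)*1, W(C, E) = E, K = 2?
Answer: -1315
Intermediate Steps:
y = 0 (y = (2*0)*1 = 0*1 = 0)
-1315 - V((-11 + 4)*(-27 + 24), y) = -1315 - (-11 + 4)*(-27 + 24)*0 = -1315 - (-7*(-3))*0 = -1315 - 21*0 = -1315 - 1*0 = -1315 + 0 = -1315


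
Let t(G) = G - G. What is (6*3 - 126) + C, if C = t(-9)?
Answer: -108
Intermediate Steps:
t(G) = 0
C = 0
(6*3 - 126) + C = (6*3 - 126) + 0 = (18 - 126) + 0 = -108 + 0 = -108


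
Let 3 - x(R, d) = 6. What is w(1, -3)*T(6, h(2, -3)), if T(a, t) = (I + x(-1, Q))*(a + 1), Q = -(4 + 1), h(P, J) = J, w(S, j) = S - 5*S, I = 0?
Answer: 84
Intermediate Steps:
w(S, j) = -4*S
Q = -5 (Q = -1*5 = -5)
x(R, d) = -3 (x(R, d) = 3 - 1*6 = 3 - 6 = -3)
T(a, t) = -3 - 3*a (T(a, t) = (0 - 3)*(a + 1) = -3*(1 + a) = -3 - 3*a)
w(1, -3)*T(6, h(2, -3)) = (-4*1)*(-3 - 3*6) = -4*(-3 - 18) = -4*(-21) = 84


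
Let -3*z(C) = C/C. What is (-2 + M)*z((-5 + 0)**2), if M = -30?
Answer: 32/3 ≈ 10.667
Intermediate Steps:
z(C) = -1/3 (z(C) = -C/(3*C) = -1/3*1 = -1/3)
(-2 + M)*z((-5 + 0)**2) = (-2 - 30)*(-1/3) = -32*(-1/3) = 32/3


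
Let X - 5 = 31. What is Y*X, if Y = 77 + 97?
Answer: 6264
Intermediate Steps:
Y = 174
X = 36 (X = 5 + 31 = 36)
Y*X = 174*36 = 6264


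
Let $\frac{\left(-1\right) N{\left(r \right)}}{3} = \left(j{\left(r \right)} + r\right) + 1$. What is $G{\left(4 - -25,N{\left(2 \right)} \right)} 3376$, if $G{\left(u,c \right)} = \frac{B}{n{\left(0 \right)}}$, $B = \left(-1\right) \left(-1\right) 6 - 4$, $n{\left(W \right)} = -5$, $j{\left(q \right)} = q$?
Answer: $- \frac{6752}{5} \approx -1350.4$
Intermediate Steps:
$B = 2$ ($B = 1 \cdot 6 - 4 = 6 - 4 = 2$)
$N{\left(r \right)} = -3 - 6 r$ ($N{\left(r \right)} = - 3 \left(\left(r + r\right) + 1\right) = - 3 \left(2 r + 1\right) = - 3 \left(1 + 2 r\right) = -3 - 6 r$)
$G{\left(u,c \right)} = - \frac{2}{5}$ ($G{\left(u,c \right)} = \frac{2}{-5} = 2 \left(- \frac{1}{5}\right) = - \frac{2}{5}$)
$G{\left(4 - -25,N{\left(2 \right)} \right)} 3376 = \left(- \frac{2}{5}\right) 3376 = - \frac{6752}{5}$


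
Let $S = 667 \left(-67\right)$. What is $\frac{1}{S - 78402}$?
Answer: $- \frac{1}{123091} \approx -8.1241 \cdot 10^{-6}$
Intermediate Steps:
$S = -44689$
$\frac{1}{S - 78402} = \frac{1}{-44689 - 78402} = \frac{1}{-123091} = - \frac{1}{123091}$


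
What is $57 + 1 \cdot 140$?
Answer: $197$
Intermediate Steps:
$57 + 1 \cdot 140 = 57 + 140 = 197$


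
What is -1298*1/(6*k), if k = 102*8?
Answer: -649/2448 ≈ -0.26511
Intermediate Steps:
k = 816
-1298*1/(6*k) = -1298/(6*816) = -1298/4896 = -1298*1/4896 = -649/2448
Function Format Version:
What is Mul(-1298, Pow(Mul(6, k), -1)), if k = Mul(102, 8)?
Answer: Rational(-649, 2448) ≈ -0.26511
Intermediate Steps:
k = 816
Mul(-1298, Pow(Mul(6, k), -1)) = Mul(-1298, Pow(Mul(6, 816), -1)) = Mul(-1298, Pow(4896, -1)) = Mul(-1298, Rational(1, 4896)) = Rational(-649, 2448)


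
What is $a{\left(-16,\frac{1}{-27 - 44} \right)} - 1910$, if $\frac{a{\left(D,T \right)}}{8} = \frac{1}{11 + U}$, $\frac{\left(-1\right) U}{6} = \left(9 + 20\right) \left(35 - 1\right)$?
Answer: $- \frac{11278558}{5905} \approx -1910.0$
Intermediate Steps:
$U = -5916$ ($U = - 6 \left(9 + 20\right) \left(35 - 1\right) = - 6 \cdot 29 \cdot 34 = \left(-6\right) 986 = -5916$)
$a{\left(D,T \right)} = - \frac{8}{5905}$ ($a{\left(D,T \right)} = \frac{8}{11 - 5916} = \frac{8}{-5905} = 8 \left(- \frac{1}{5905}\right) = - \frac{8}{5905}$)
$a{\left(-16,\frac{1}{-27 - 44} \right)} - 1910 = - \frac{8}{5905} - 1910 = - \frac{11278558}{5905}$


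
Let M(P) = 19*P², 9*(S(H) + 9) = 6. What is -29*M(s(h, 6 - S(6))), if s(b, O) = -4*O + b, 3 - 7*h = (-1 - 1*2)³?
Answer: -683788796/441 ≈ -1.5505e+6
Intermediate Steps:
S(H) = -25/3 (S(H) = -9 + (⅑)*6 = -9 + ⅔ = -25/3)
h = 30/7 (h = 3/7 - (-1 - 1*2)³/7 = 3/7 - (-1 - 2)³/7 = 3/7 - ⅐*(-3)³ = 3/7 - ⅐*(-27) = 3/7 + 27/7 = 30/7 ≈ 4.2857)
s(b, O) = b - 4*O
-29*M(s(h, 6 - S(6))) = -551*(30/7 - 4*(6 - 1*(-25/3)))² = -551*(30/7 - 4*(6 + 25/3))² = -551*(30/7 - 4*43/3)² = -551*(30/7 - 172/3)² = -551*(-1114/21)² = -551*1240996/441 = -29*23578924/441 = -683788796/441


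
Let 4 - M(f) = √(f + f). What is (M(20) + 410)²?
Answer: 171436 - 1656*√10 ≈ 1.6620e+5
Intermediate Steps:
M(f) = 4 - √2*√f (M(f) = 4 - √(f + f) = 4 - √(2*f) = 4 - √2*√f)
(M(20) + 410)² = ((4 - √2*√20) + 410)² = ((4 - √2*2*√5) + 410)² = ((4 - 2*√10) + 410)² = (414 - 2*√10)²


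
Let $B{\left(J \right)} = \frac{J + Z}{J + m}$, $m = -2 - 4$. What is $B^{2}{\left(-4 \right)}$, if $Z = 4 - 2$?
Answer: $\frac{1}{25} \approx 0.04$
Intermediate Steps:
$m = -6$ ($m = -2 - 4 = -6$)
$Z = 2$ ($Z = 4 - 2 = 2$)
$B{\left(J \right)} = \frac{2 + J}{-6 + J}$ ($B{\left(J \right)} = \frac{J + 2}{J - 6} = \frac{2 + J}{-6 + J}$)
$B^{2}{\left(-4 \right)} = \left(\frac{2 - 4}{-6 - 4}\right)^{2} = \left(\frac{1}{-10} \left(-2\right)\right)^{2} = \left(\left(- \frac{1}{10}\right) \left(-2\right)\right)^{2} = \left(\frac{1}{5}\right)^{2} = \frac{1}{25}$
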